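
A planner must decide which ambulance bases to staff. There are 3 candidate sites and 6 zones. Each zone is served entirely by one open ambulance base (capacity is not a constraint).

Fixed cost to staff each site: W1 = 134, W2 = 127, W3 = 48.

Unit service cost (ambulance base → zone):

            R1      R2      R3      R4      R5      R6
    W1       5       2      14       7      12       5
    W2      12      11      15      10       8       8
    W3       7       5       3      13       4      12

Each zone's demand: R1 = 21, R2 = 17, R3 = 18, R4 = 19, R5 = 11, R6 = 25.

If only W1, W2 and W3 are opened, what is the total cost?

Total cost: 804

Each zone is assigned to its cheapest site among the open ones.
{W1, W2, W3}: R1→W1 5·21=105, R2→W1 2·17=34, R3→W3 3·18=54, R4→W1 7·19=133, R5→W3 4·11=44, R6→W1 5·25=125. Service 495; fixed 309; total 804.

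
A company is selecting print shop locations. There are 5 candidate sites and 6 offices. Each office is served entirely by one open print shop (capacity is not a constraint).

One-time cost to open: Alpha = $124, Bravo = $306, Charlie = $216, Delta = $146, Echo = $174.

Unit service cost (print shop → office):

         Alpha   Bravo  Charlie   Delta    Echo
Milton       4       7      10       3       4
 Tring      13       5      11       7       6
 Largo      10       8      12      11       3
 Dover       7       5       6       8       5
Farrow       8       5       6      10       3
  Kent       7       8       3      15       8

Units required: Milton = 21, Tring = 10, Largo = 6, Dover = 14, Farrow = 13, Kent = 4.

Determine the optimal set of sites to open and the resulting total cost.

For any fixed open set, each office goes to its cheapest open site; total = fixed + service.
{Echo}: Milton→Echo 4·21=84, Tring→Echo 6·10=60, Largo→Echo 3·6=18, Dover→Echo 5·14=70, Farrow→Echo 3·13=39, Kent→Echo 8·4=32. Service 303; fixed 174; total 477.
{Alpha, Echo}: service 299 + fixed 298 = 597
{Delta, Echo}: service 282 + fixed 320 = 602
{Alpha, Bravo, Charlie, Delta, Echo}: service 252 + fixed 966 = 1218
No other subset beats 477.

Open Echo only; minimum total cost 477.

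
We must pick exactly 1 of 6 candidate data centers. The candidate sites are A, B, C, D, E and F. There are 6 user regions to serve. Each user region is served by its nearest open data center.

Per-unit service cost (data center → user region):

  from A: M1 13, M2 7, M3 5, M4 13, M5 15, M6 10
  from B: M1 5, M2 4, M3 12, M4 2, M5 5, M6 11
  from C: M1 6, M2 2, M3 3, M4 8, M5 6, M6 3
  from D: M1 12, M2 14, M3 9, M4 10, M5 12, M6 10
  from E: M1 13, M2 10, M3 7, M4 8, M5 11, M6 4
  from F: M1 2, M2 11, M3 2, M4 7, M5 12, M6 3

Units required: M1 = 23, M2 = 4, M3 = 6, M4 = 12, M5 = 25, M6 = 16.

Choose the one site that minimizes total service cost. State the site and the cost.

With exactly 1 open, each user region uses its cheapest among the chosen.
{C}: M1→C 6·23=138, M2→C 2·4=8, M3→C 3·6=18, M4→C 8·12=96, M5→C 6·25=150, M6→C 3·16=48. Service cost 458.
{B}: service cost 528
{F}: service cost 534
Among all 6 size-1 choices, {C} is lowest.

Choose C only; total service cost 458.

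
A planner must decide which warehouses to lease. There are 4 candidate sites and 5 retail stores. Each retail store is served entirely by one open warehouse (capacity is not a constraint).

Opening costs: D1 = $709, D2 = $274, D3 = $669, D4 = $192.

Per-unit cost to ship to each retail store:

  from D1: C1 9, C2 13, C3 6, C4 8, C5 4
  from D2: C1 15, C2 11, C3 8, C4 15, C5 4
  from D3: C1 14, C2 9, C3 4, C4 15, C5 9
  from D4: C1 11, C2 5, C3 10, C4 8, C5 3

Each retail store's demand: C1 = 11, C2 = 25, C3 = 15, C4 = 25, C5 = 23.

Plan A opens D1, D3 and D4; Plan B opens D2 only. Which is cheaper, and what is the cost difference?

Plan B is cheaper by 822.

Plan A: {D1, D3, D4}: C1→D1 9·11=99, C2→D4 5·25=125, C3→D3 4·15=60, C4→D1 8·25=200, C5→D4 3·23=69. Service 553; fixed 1570; total 2123.
Plan B: {D2}: C1→D2 15·11=165, C2→D2 11·25=275, C3→D2 8·15=120, C4→D2 15·25=375, C5→D2 4·23=92. Service 1027; fixed 274; total 1301.
Difference: |2123 − 1301| = 822.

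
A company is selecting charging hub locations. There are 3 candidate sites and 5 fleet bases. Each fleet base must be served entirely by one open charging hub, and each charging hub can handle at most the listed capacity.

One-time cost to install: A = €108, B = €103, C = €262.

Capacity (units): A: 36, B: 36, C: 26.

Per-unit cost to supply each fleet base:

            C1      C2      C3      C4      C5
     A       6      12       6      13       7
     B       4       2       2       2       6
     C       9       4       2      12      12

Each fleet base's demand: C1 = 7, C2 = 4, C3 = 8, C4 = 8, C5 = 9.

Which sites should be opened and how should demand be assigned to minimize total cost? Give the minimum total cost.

Minimum total cost: 225

Open {B}: C1→B 4·7=28, C2→B 2·4=8, C3→B 2·8=16, C4→B 2·8=16, C5→B 6·9=54.
Loads: B carries 36/36. Service 122; fixed 103; total 225.
Next best feasible plan costs 333.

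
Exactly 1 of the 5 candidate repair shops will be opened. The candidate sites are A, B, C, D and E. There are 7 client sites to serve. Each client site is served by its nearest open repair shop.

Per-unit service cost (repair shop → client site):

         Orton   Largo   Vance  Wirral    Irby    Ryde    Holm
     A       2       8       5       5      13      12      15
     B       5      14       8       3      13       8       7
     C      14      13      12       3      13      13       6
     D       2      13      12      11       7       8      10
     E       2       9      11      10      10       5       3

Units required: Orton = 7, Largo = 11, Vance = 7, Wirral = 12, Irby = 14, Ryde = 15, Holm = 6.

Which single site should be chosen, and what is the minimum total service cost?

With exactly 1 open, each client site uses its cheapest among the chosen.
{E}: Orton→E 2·7=14, Largo→E 9·11=99, Vance→E 11·7=77, Wirral→E 10·12=120, Irby→E 10·14=140, Ryde→E 5·15=75, Holm→E 3·6=18. Service cost 543.
{B}: service cost 625
{A}: service cost 649
Among all 5 size-1 choices, {E} is lowest.

Choose E only; total service cost 543.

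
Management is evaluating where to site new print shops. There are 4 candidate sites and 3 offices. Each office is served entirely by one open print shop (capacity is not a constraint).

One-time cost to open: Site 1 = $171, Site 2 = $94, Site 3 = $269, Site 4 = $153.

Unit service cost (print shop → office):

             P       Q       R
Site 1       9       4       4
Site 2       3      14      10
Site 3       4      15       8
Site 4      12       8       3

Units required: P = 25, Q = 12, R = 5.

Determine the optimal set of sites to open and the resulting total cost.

For any fixed open set, each office goes to its cheapest open site; total = fixed + service.
{Site 2}: P→Site 2 3·25=75, Q→Site 2 14·12=168, R→Site 2 10·5=50. Service 293; fixed 94; total 387.
{Site 1, Site 2}: P→Site 2 3·25=75, Q→Site 1 4·12=48, R→Site 1 4·5=20. Service 143; fixed 265; total 408.
{Site 2, Site 4}: service 186 + fixed 247 = 433
{Site 1, Site 2, Site 3, Site 4}: service 138 + fixed 687 = 825
No other subset beats 387.

Open Site 2 only; minimum total cost 387.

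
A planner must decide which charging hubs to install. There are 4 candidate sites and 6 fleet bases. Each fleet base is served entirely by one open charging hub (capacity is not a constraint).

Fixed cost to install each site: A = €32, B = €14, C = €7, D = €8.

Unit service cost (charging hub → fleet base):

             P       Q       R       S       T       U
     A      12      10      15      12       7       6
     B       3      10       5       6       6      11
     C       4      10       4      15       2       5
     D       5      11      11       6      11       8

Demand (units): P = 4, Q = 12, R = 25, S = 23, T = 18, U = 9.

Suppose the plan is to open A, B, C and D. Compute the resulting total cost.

Each fleet base is assigned to its cheapest site among the open ones.
{A, B, C, D}: P→B 3·4=12, Q→A 10·12=120, R→C 4·25=100, S→B 6·23=138, T→C 2·18=36, U→C 5·9=45. Service 451; fixed 61; total 512.

Total cost: 512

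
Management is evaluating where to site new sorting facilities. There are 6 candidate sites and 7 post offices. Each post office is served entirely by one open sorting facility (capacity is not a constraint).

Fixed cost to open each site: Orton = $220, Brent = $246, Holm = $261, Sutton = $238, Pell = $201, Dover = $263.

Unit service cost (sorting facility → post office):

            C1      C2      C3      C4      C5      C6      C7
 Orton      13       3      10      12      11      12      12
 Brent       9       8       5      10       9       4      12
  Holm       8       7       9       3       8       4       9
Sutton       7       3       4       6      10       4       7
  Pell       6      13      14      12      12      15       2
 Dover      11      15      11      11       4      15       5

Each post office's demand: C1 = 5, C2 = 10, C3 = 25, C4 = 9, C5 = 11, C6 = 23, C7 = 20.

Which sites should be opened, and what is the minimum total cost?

For any fixed open set, each post office goes to its cheapest open site; total = fixed + service.
{Sutton}: C1→Sutton 7·5=35, C2→Sutton 3·10=30, C3→Sutton 4·25=100, C4→Sutton 6·9=54, C5→Sutton 10·11=110, C6→Sutton 4·23=92, C7→Sutton 7·20=140. Service 561; fixed 238; total 799.
{Sutton, Pell}: C1→Pell 6·5=30, C2→Sutton 3·10=30, C3→Sutton 4·25=100, C4→Sutton 6·9=54, C5→Sutton 10·11=110, C6→Sutton 4·23=92, C7→Pell 2·20=40. Service 456; fixed 439; total 895.
{Sutton, Dover}: C1→Sutton 7·5=35, C2→Sutton 3·10=30, C3→Sutton 4·25=100, C4→Sutton 6·9=54, C5→Dover 4·11=44, C6→Sutton 4·23=92, C7→Dover 5·20=100. Service 455; fixed 501; total 956.
{Orton, Brent, Holm, Sutton, Pell, Dover}: service 363 + fixed 1429 = 1792
No other subset beats 799.

Open Sutton only; minimum total cost 799.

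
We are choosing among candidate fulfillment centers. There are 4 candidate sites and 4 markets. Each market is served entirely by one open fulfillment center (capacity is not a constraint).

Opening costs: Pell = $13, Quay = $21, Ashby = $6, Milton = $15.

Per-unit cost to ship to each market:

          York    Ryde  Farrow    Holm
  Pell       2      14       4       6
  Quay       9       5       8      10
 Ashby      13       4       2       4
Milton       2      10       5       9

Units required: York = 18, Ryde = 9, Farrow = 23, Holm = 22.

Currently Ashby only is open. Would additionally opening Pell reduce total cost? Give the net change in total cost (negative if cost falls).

Current service cost with {Ashby}: 404.
Adding Pell: each market re-picks its cheapest; new service cost 206, saving 198.
Extra fixed cost: 13. Net change = 13 − 198 = -185.
(Totals: 410 → 225.)

Yes — net change −185 (cost falls by 185).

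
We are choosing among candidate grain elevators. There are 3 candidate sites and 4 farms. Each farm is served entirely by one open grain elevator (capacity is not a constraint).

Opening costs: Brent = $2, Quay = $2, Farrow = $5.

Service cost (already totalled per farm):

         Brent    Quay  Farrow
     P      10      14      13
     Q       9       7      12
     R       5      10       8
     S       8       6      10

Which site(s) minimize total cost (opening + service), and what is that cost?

Open Brent and Quay; minimum total cost 32.

For any fixed open set, each farm goes to its cheapest open site; total = fixed + service.
{Brent, Quay}: P→Brent 10, Q→Quay 7, R→Brent 5, S→Quay 6. Service 28; fixed 4; total 32.
{Brent}: service 32 + fixed 2 = 34
{Brent, Quay, Farrow}: service 28 + fixed 9 = 37
No other subset beats 32.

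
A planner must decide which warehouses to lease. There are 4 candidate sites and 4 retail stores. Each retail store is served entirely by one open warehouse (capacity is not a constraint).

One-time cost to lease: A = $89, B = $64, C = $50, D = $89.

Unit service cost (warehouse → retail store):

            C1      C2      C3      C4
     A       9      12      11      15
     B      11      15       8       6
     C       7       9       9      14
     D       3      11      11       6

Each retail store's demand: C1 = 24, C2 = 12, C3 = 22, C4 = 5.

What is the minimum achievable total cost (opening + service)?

For any fixed open set, each retail store goes to its cheapest open site; total = fixed + service.
{C, D}: C1→D 3·24=72, C2→C 9·12=108, C3→C 9·22=198, C4→D 6·5=30. Service 408; fixed 139; total 547.
{B, D}: service 410 + fixed 153 = 563
{D}: service 476 + fixed 89 = 565
{A, B, C, D}: C1→D 3·24=72, C2→C 9·12=108, C3→B 8·22=176, C4→B 6·5=30. Service 386; fixed 292; total 678.
No other subset beats 547.

Minimum total cost: 547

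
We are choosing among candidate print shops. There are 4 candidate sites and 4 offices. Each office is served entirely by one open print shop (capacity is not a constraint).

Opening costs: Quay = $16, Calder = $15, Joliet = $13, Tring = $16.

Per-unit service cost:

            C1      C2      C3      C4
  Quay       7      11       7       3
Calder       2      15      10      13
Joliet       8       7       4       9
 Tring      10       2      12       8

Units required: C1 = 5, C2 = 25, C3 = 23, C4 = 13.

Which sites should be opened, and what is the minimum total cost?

For any fixed open set, each office goes to its cheapest open site; total = fixed + service.
{Quay, Calder, Joliet, Tring}: C1→Calder 2·5=10, C2→Tring 2·25=50, C3→Joliet 4·23=92, C4→Quay 3·13=39. Service 191; fixed 60; total 251.
{Quay, Joliet, Tring}: service 216 + fixed 45 = 261
{Calder, Joliet, Tring}: service 256 + fixed 44 = 300
{Joliet}: C1→Joliet 8·5=40, C2→Joliet 7·25=175, C3→Joliet 4·23=92, C4→Joliet 9·13=117. Service 424; fixed 13; total 437.
No other subset beats 251.

Open Quay, Calder, Joliet and Tring; minimum total cost 251.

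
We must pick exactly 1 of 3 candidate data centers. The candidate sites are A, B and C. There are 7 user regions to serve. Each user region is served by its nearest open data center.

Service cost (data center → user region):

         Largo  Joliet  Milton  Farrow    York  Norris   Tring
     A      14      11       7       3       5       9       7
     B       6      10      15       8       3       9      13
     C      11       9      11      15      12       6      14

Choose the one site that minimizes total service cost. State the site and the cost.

Choose A only; total service cost 56.

With exactly 1 open, each user region uses its cheapest among the chosen.
{A}: Largo→A 14, Joliet→A 11, Milton→A 7, Farrow→A 3, York→A 5, Norris→A 9, Tring→A 7. Service cost 56.
{B}: service cost 64
{C}: service cost 78
Among all 3 size-1 choices, {A} is lowest.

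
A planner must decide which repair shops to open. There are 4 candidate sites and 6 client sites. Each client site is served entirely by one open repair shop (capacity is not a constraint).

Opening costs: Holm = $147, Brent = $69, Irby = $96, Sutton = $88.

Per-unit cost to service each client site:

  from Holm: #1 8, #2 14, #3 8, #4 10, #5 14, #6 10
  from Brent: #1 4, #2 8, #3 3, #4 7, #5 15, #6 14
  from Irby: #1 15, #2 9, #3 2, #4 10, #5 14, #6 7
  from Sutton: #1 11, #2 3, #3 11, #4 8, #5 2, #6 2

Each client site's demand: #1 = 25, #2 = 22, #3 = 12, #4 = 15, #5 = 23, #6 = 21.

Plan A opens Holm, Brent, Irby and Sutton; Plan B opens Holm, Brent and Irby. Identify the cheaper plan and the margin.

Plan A is cheaper by 403.

Plan A: {Holm, Brent, Irby, Sutton}: #1→Brent 4·25=100, #2→Sutton 3·22=66, #3→Irby 2·12=24, #4→Brent 7·15=105, #5→Sutton 2·23=46, #6→Sutton 2·21=42. Service 383; fixed 400; total 783.
Plan B: {Holm, Brent, Irby}: #1→Brent 4·25=100, #2→Brent 8·22=176, #3→Irby 2·12=24, #4→Brent 7·15=105, #5→Holm 14·23=322, #6→Irby 7·21=147. Service 874; fixed 312; total 1186.
Difference: |783 − 1186| = 403.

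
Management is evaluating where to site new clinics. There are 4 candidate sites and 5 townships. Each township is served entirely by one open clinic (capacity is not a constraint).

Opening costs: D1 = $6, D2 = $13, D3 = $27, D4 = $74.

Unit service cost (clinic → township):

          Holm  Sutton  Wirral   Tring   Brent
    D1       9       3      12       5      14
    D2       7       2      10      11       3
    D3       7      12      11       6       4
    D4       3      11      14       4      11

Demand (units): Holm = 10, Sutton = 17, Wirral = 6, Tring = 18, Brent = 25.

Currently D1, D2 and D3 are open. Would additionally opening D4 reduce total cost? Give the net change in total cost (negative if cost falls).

No — net change +16 (cost rises by 16).

Current service cost with {D1, D2, D3}: 329.
Adding D4: each township re-picks its cheapest; new service cost 271, saving 58.
Extra fixed cost: 74. Net change = 74 − 58 = 16.
(Totals: 375 → 391.)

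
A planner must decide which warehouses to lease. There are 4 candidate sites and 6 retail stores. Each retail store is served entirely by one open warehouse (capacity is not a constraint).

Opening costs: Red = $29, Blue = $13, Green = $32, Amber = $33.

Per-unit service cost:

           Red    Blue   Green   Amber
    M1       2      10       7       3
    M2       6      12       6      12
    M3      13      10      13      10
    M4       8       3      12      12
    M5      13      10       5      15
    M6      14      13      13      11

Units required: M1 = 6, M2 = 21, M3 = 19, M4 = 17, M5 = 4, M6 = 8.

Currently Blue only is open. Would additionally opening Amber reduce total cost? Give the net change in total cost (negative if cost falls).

Yes — net change −25 (cost falls by 25).

Current service cost with {Blue}: 697.
Adding Amber: each retail store re-picks its cheapest; new service cost 639, saving 58.
Extra fixed cost: 33. Net change = 33 − 58 = -25.
(Totals: 710 → 685.)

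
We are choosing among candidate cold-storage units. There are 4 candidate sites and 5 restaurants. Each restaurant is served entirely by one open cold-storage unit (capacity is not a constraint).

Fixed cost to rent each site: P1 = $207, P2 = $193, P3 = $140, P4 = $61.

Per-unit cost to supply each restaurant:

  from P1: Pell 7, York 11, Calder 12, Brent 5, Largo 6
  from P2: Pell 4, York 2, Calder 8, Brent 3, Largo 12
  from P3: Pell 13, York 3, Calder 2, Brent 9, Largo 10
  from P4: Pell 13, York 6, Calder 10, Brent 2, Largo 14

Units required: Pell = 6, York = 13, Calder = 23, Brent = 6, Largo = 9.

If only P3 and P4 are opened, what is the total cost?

Each restaurant is assigned to its cheapest site among the open ones.
{P3, P4}: Pell→P3 13·6=78, York→P3 3·13=39, Calder→P3 2·23=46, Brent→P4 2·6=12, Largo→P3 10·9=90. Service 265; fixed 201; total 466.

Total cost: 466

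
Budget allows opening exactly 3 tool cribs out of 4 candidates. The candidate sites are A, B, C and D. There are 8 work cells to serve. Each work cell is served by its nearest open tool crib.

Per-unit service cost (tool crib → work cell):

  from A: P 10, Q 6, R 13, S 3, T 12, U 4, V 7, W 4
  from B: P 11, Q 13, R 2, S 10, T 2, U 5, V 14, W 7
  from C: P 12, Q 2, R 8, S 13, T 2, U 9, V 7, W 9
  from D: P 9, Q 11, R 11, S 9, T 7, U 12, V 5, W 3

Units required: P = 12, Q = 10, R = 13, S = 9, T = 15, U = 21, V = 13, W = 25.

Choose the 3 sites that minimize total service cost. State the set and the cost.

Choose A, B and D; total service cost 475.

With exactly 3 open, each work cell uses its cheapest among the chosen.
{A, B, D}: P→D 9·12=108, Q→A 6·10=60, R→B 2·13=26, S→A 3·9=27, T→B 2·15=30, U→A 4·21=84, V→D 5·13=65, W→D 3·25=75. Service cost 475.
{A, B, C}: service cost 498
{B, C, D}: service cost 510
Among all 4 size-3 choices, {A, B, D} is lowest.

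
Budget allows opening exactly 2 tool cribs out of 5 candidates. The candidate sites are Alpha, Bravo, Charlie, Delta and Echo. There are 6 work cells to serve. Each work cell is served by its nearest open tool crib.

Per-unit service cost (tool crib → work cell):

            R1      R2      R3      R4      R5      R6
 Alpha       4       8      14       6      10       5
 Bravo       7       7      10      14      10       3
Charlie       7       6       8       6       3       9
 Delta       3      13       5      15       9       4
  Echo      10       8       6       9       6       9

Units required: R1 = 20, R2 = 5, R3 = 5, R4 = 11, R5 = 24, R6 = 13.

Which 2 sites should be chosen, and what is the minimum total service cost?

With exactly 2 open, each work cell uses its cheapest among the chosen.
{Charlie, Delta}: R1→Delta 3·20=60, R2→Charlie 6·5=30, R3→Delta 5·5=25, R4→Charlie 6·11=66, R5→Charlie 3·24=72, R6→Delta 4·13=52. Service cost 305.
{Alpha, Charlie}: service cost 353
{Bravo, Charlie}: service cost 387
Among all 10 size-2 choices, {Charlie, Delta} is lowest.

Choose Charlie and Delta; total service cost 305.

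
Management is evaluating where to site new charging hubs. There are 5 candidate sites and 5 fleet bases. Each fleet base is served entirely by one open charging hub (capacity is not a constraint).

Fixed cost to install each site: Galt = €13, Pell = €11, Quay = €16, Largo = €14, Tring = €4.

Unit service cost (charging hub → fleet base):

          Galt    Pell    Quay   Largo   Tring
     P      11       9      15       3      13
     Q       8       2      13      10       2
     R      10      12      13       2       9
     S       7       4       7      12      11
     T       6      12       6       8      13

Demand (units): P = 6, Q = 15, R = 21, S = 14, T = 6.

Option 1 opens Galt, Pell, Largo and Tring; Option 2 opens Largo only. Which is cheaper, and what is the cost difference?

Option 1: {Galt, Pell, Largo, Tring}: P→Largo 3·6=18, Q→Pell 2·15=30, R→Largo 2·21=42, S→Pell 4·14=56, T→Galt 6·6=36. Service 182; fixed 42; total 224.
Option 2: {Largo}: P→Largo 3·6=18, Q→Largo 10·15=150, R→Largo 2·21=42, S→Largo 12·14=168, T→Largo 8·6=48. Service 426; fixed 14; total 440.
Difference: |224 − 440| = 216.

Option 1 is cheaper by 216.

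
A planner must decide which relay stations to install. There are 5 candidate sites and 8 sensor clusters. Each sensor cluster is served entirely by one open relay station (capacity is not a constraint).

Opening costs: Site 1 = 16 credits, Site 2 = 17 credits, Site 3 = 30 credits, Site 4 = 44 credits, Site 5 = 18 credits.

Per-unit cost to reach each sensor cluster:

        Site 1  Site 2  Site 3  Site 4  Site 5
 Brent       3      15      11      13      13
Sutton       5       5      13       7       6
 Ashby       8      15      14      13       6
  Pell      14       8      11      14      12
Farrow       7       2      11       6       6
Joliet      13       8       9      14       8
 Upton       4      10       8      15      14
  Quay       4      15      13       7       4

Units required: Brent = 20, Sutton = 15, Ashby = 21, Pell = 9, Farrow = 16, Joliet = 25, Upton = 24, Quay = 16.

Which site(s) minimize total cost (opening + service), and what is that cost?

Open Site 1, Site 2 and Site 5; minimum total cost 776.

For any fixed open set, each sensor cluster goes to its cheapest open site; total = fixed + service.
{Site 1, Site 2, Site 5}: Brent→Site 1 3·20=60, Sutton→Site 1 5·15=75, Ashby→Site 5 6·21=126, Pell→Site 2 8·9=72, Farrow→Site 2 2·16=32, Joliet→Site 2 8·25=200, Upton→Site 1 4·24=96, Quay→Site 1 4·16=64. Service 725; fixed 51; total 776.
{Site 1, Site 2}: service 767 + fixed 33 = 800
{Site 1, Site 2, Site 3, Site 5}: service 725 + fixed 81 = 806
{Site 1, Site 2, Site 3, Site 4, Site 5}: service 725 + fixed 125 = 850
No other subset beats 776.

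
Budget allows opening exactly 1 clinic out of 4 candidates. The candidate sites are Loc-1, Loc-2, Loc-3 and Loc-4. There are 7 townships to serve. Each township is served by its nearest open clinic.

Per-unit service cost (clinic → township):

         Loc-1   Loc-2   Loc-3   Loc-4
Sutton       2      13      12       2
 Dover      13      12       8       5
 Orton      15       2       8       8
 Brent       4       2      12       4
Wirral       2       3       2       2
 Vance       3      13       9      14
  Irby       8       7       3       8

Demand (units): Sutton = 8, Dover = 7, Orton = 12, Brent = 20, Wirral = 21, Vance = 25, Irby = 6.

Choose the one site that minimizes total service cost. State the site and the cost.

With exactly 1 open, each township uses its cheapest among the chosen.
{Loc-1}: Sutton→Loc-1 2·8=16, Dover→Loc-1 13·7=91, Orton→Loc-1 15·12=180, Brent→Loc-1 4·20=80, Wirral→Loc-1 2·21=42, Vance→Loc-1 3·25=75, Irby→Loc-1 8·6=48. Service cost 532.
{Loc-4}: service cost 667
{Loc-2}: service cost 682
Among all 4 size-1 choices, {Loc-1} is lowest.

Choose Loc-1 only; total service cost 532.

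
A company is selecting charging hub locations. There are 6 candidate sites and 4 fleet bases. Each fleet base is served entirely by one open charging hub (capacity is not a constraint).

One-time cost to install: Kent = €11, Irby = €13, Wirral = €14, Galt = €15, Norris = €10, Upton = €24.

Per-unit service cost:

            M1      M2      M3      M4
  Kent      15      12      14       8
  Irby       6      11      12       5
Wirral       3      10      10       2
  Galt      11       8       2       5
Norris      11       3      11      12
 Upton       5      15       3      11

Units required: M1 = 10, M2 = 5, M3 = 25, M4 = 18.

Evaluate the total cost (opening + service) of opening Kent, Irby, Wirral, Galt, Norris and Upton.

Each fleet base is assigned to its cheapest site among the open ones.
{Kent, Irby, Wirral, Galt, Norris, Upton}: M1→Wirral 3·10=30, M2→Norris 3·5=15, M3→Galt 2·25=50, M4→Wirral 2·18=36. Service 131; fixed 87; total 218.

Total cost: 218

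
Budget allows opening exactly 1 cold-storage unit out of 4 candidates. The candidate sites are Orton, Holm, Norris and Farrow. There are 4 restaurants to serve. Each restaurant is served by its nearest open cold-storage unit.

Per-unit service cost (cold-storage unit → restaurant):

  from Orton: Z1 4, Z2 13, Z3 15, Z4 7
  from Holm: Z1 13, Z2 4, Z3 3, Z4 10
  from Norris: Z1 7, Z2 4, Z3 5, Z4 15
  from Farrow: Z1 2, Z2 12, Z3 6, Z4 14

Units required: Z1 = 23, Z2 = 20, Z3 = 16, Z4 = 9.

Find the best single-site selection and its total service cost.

With exactly 1 open, each restaurant uses its cheapest among the chosen.
{Norris}: Z1→Norris 7·23=161, Z2→Norris 4·20=80, Z3→Norris 5·16=80, Z4→Norris 15·9=135. Service cost 456.
{Farrow}: service cost 508
{Holm}: service cost 517
Among all 4 size-1 choices, {Norris} is lowest.

Choose Norris only; total service cost 456.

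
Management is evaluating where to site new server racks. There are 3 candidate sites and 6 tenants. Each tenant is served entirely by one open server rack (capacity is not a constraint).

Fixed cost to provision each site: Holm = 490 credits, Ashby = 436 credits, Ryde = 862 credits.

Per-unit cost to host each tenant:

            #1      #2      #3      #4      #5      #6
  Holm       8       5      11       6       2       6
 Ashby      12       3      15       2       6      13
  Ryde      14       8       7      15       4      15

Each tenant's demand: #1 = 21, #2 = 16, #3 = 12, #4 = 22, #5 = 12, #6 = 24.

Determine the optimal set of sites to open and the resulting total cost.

For any fixed open set, each tenant goes to its cheapest open site; total = fixed + service.
{Holm}: #1→Holm 8·21=168, #2→Holm 5·16=80, #3→Holm 11·12=132, #4→Holm 6·22=132, #5→Holm 2·12=24, #6→Holm 6·24=144. Service 680; fixed 490; total 1170.
{Ashby}: service 908 + fixed 436 = 1344
{Holm, Ashby}: service 560 + fixed 926 = 1486
{Holm, Ashby, Ryde}: service 512 + fixed 1788 = 2300
No other subset beats 1170.

Open Holm only; minimum total cost 1170.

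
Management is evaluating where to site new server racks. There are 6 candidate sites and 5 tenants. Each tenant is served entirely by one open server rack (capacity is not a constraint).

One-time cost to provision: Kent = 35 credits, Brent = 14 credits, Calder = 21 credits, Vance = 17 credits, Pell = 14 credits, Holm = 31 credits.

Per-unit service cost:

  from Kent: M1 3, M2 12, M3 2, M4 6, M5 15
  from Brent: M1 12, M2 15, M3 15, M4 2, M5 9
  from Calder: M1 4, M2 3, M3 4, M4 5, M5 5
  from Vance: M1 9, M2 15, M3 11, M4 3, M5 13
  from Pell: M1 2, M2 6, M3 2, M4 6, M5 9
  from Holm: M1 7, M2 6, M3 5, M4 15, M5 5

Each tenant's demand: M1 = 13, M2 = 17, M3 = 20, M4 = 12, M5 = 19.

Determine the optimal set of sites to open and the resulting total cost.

For any fixed open set, each tenant goes to its cheapest open site; total = fixed + service.
{Brent, Calder, Pell}: M1→Pell 2·13=26, M2→Calder 3·17=51, M3→Pell 2·20=40, M4→Brent 2·12=24, M5→Calder 5·19=95. Service 236; fixed 49; total 285.
{Calder, Vance, Pell}: M1→Pell 2·13=26, M2→Calder 3·17=51, M3→Pell 2·20=40, M4→Vance 3·12=36, M5→Calder 5·19=95. Service 248; fixed 52; total 300.
{Brent, Calder, Vance, Pell}: M1→Pell 2·13=26, M2→Calder 3·17=51, M3→Pell 2·20=40, M4→Brent 2·12=24, M5→Calder 5·19=95. Service 236; fixed 66; total 302.
{Kent, Brent, Calder, Vance, Pell, Holm}: service 236 + fixed 132 = 368
No other subset beats 285.

Open Brent, Calder and Pell; minimum total cost 285.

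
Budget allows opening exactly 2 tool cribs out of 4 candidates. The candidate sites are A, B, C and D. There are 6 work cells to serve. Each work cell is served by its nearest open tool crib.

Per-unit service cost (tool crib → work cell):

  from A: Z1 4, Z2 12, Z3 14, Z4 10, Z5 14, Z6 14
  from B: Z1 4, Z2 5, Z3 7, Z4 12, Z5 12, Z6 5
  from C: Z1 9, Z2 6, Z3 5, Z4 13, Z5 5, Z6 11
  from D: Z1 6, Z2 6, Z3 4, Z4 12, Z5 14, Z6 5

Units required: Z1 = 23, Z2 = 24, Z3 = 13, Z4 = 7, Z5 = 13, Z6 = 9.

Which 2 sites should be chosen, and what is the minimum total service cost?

With exactly 2 open, each work cell uses its cheapest among the chosen.
{B, C}: Z1→B 4·23=92, Z2→B 5·24=120, Z3→C 5·13=65, Z4→B 12·7=84, Z5→C 5·13=65, Z6→B 5·9=45. Service cost 471.
{C, D}: service cost 528
{A, C}: service cost 535
Among all 6 size-2 choices, {B, C} is lowest.

Choose B and C; total service cost 471.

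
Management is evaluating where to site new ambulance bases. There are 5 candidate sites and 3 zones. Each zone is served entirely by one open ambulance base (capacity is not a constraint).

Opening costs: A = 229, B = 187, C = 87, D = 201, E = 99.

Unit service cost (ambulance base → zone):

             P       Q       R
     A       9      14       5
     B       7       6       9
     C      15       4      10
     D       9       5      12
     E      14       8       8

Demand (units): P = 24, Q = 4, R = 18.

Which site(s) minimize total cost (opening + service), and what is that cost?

Open B only; minimum total cost 541.

For any fixed open set, each zone goes to its cheapest open site; total = fixed + service.
{B}: P→B 7·24=168, Q→B 6·4=24, R→B 9·18=162. Service 354; fixed 187; total 541.
{A}: P→A 9·24=216, Q→A 14·4=56, R→A 5·18=90. Service 362; fixed 229; total 591.
{E}: P→E 14·24=336, Q→E 8·4=32, R→E 8·18=144. Service 512; fixed 99; total 611.
{A, B, C, D, E}: service 274 + fixed 803 = 1077
No other subset beats 541.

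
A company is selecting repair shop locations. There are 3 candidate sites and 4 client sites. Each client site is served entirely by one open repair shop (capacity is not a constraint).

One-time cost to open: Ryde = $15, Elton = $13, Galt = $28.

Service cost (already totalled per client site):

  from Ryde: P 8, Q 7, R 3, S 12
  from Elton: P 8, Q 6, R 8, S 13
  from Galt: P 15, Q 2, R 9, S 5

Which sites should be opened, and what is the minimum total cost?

Open Ryde only; minimum total cost 45.

For any fixed open set, each client site goes to its cheapest open site; total = fixed + service.
{Ryde}: P→Ryde 8, Q→Ryde 7, R→Ryde 3, S→Ryde 12. Service 30; fixed 15; total 45.
{Elton}: service 35 + fixed 13 = 48
{Ryde, Elton}: P→Ryde 8, Q→Elton 6, R→Ryde 3, S→Ryde 12. Service 29; fixed 28; total 57.
{Ryde, Elton, Galt}: service 18 + fixed 56 = 74
(All 7 nonempty subsets were checked; Ryde only is lowest.)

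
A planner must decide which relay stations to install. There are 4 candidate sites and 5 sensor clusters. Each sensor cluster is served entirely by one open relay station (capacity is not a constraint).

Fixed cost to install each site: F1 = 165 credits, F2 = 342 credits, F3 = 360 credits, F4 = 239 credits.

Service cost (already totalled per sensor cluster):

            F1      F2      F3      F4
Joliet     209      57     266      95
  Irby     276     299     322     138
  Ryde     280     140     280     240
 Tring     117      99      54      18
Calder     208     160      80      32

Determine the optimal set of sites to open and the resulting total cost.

Open F4 only; minimum total cost 762.

For any fixed open set, each sensor cluster goes to its cheapest open site; total = fixed + service.
{F4}: Joliet→F4 95, Irby→F4 138, Ryde→F4 240, Tring→F4 18, Calder→F4 32. Service 523; fixed 239; total 762.
{F1, F4}: service 523 + fixed 404 = 927
{F2, F4}: Joliet→F2 57, Irby→F4 138, Ryde→F2 140, Tring→F4 18, Calder→F4 32. Service 385; fixed 581; total 966.
{F1, F2, F3, F4}: Joliet→F2 57, Irby→F4 138, Ryde→F2 140, Tring→F4 18, Calder→F4 32. Service 385; fixed 1106; total 1491.
No other subset beats 762.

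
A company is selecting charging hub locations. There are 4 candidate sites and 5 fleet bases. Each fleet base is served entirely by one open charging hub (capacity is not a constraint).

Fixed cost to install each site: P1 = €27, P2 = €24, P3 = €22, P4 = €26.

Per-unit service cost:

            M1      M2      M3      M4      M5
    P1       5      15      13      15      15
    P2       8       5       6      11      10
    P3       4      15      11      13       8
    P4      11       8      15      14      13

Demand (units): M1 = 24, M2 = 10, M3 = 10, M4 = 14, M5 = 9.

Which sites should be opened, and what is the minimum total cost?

For any fixed open set, each fleet base goes to its cheapest open site; total = fixed + service.
{P2, P3}: M1→P3 4·24=96, M2→P2 5·10=50, M3→P2 6·10=60, M4→P2 11·14=154, M5→P3 8·9=72. Service 432; fixed 46; total 478.
{P2, P3, P4}: service 432 + fixed 72 = 504
{P1, P2, P3}: service 432 + fixed 73 = 505
{P1, P2, P3, P4}: service 432 + fixed 99 = 531
(All 15 nonempty subsets were checked; P2 and P3 is lowest.)

Open P2 and P3; minimum total cost 478.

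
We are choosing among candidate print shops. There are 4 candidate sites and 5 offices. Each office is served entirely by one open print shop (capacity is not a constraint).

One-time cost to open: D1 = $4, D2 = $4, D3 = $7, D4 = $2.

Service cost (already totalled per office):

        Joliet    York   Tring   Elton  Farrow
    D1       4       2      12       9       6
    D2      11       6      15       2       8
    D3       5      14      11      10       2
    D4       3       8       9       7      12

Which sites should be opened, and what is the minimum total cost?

Open D1, D2 and D4; minimum total cost 32.

For any fixed open set, each office goes to its cheapest open site; total = fixed + service.
{D1, D2, D4}: Joliet→D4 3, York→D1 2, Tring→D4 9, Elton→D2 2, Farrow→D1 6. Service 22; fixed 10; total 32.
{D1, D4}: Joliet→D4 3, York→D1 2, Tring→D4 9, Elton→D4 7, Farrow→D1 6. Service 27; fixed 6; total 33.
{D1, D2}: service 26 + fixed 8 = 34
{D1, D2, D3, D4}: Joliet→D4 3, York→D1 2, Tring→D4 9, Elton→D2 2, Farrow→D3 2. Service 18; fixed 17; total 35.
(All 15 nonempty subsets were checked; D1, D2 and D4 is lowest.)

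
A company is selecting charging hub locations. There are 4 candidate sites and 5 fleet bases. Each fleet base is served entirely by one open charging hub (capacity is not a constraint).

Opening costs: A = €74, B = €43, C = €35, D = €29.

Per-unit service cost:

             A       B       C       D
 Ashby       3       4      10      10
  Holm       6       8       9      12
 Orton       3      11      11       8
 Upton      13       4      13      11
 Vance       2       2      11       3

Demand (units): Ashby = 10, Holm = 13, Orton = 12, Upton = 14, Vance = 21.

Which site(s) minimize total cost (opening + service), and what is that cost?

Open A and B; minimum total cost 359.

For any fixed open set, each fleet base goes to its cheapest open site; total = fixed + service.
{A, B}: Ashby→A 3·10=30, Holm→A 6·13=78, Orton→A 3·12=36, Upton→B 4·14=56, Vance→A 2·21=42. Service 242; fixed 117; total 359.
{A, B, D}: service 242 + fixed 146 = 388
{A, B, C}: service 242 + fixed 152 = 394
{A, B, C, D}: service 242 + fixed 181 = 423
No other subset beats 359.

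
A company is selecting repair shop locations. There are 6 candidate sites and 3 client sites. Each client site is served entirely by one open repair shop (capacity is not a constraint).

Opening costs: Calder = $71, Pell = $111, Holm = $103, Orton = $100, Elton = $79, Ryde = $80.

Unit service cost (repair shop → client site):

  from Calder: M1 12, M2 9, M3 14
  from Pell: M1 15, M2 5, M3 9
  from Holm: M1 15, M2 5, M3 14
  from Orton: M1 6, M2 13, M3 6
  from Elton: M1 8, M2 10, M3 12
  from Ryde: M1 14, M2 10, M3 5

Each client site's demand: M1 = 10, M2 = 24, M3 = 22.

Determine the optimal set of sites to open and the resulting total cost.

Open Holm and Orton; minimum total cost 515.

For any fixed open set, each client site goes to its cheapest open site; total = fixed + service.
{Holm, Orton}: M1→Orton 6·10=60, M2→Holm 5·24=120, M3→Orton 6·22=132. Service 312; fixed 203; total 515.
{Pell, Orton}: service 312 + fixed 211 = 523
{Holm, Ryde}: service 370 + fixed 183 = 553
{Calder, Pell, Holm, Orton, Elton, Ryde}: service 290 + fixed 544 = 834
No other subset beats 515.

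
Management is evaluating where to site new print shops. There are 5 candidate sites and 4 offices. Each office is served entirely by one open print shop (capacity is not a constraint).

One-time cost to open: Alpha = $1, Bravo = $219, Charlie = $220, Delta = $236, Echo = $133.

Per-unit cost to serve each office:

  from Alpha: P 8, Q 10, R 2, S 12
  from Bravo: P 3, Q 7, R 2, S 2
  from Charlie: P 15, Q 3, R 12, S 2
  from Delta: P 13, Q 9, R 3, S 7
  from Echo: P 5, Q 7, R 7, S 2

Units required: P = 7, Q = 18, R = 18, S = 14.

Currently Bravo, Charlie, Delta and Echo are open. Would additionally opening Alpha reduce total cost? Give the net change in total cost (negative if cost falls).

Current service cost with {Bravo, Charlie, Delta, Echo}: 139.
Adding Alpha: each office re-picks its cheapest; new service cost 139, saving 0.
Extra fixed cost: 1. Net change = 1 − 0 = 1.
(Totals: 947 → 948.)

No — net change +1 (cost rises by 1).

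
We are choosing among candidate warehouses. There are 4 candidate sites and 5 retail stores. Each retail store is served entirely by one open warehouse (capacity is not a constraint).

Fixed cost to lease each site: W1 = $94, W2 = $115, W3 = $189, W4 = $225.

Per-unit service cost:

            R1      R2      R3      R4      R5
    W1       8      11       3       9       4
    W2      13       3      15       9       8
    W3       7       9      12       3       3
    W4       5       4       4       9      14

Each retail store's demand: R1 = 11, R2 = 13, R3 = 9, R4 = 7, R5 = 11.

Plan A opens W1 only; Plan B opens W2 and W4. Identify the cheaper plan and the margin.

Plan A is cheaper by 162.

Plan A: {W1}: R1→W1 8·11=88, R2→W1 11·13=143, R3→W1 3·9=27, R4→W1 9·7=63, R5→W1 4·11=44. Service 365; fixed 94; total 459.
Plan B: {W2, W4}: R1→W4 5·11=55, R2→W2 3·13=39, R3→W4 4·9=36, R4→W2 9·7=63, R5→W2 8·11=88. Service 281; fixed 340; total 621.
Difference: |459 − 621| = 162.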